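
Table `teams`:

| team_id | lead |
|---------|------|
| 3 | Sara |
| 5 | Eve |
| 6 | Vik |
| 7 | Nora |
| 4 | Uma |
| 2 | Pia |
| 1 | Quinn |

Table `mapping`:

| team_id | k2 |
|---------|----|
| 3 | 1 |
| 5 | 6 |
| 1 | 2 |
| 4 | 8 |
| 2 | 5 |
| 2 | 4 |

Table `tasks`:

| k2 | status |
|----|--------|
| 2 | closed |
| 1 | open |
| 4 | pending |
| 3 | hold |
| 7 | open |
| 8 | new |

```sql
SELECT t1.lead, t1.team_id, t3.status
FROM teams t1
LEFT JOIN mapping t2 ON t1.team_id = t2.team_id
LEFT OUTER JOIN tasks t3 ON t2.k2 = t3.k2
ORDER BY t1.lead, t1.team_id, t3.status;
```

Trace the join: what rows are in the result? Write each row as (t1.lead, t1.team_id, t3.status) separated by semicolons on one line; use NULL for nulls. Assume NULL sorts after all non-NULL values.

(Eve, 5, NULL); (Nora, 7, NULL); (Pia, 2, pending); (Pia, 2, NULL); (Quinn, 1, closed); (Sara, 3, open); (Uma, 4, new); (Vik, 6, NULL)

Evaluate left to right. First `teams t1 LEFT JOIN mapping t2` on team_id: 8 row(s).
Then LEFT JOIN `tasks t3` on k2: each of those 8 rows is kept; rows whose t2.k2 has no match in t3 get NULL for t3's columns.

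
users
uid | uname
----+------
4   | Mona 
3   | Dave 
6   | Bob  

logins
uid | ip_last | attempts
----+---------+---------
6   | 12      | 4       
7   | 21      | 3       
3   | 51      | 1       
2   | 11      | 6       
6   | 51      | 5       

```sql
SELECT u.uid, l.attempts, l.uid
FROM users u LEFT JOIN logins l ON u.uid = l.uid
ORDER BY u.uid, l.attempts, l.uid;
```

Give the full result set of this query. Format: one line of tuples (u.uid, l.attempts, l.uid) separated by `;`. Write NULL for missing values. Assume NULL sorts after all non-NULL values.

(3, 1, 3); (4, NULL, NULL); (6, 4, 6); (6, 5, 6)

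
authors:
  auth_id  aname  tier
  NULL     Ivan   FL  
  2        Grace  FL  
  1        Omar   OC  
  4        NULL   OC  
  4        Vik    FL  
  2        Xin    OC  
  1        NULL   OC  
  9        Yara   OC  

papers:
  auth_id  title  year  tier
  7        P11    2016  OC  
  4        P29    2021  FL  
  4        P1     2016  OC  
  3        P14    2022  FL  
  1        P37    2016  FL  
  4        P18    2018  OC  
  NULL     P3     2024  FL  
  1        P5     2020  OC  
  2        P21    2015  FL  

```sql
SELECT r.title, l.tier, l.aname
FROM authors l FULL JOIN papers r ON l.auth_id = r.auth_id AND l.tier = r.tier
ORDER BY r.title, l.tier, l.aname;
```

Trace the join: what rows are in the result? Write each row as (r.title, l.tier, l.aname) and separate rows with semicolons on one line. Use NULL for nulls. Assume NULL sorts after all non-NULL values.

(P1, OC, NULL); (P11, NULL, NULL); (P14, NULL, NULL); (P18, OC, NULL); (P21, FL, Grace); (P29, FL, Vik); (P3, NULL, NULL); (P37, NULL, NULL); (P5, OC, Omar); (P5, OC, NULL); (NULL, FL, Ivan); (NULL, OC, Xin); (NULL, OC, Yara)

FULL OUTER JOIN keeps every row from both sides; unmatched rows get NULL for the other side's columns.
Matching on l.auth_id = r.auth_id AND l.tier = r.tier. A NULL in a compared column never satisfies the condition.
- l (auth_id=NULL, tier=FL) has no partner → padded with NULL.
- l (auth_id=2, tier=FL) pairs with 1 row(s) of r.
- l (auth_id=1, tier=OC) pairs with 1 row(s) of r.
- l (auth_id=4, tier=OC) pairs with 2 row(s) of r.
- l (auth_id=4, tier=FL) pairs with 1 row(s) of r.
- l (auth_id=2, tier=OC) has no partner → padded with NULL.
- l (auth_id=1, tier=OC) pairs with 1 row(s) of r.
- l (auth_id=9, tier=OC) has no partner → padded with NULL.
- 4 r row(s) had no l match → kept, l columns NULL.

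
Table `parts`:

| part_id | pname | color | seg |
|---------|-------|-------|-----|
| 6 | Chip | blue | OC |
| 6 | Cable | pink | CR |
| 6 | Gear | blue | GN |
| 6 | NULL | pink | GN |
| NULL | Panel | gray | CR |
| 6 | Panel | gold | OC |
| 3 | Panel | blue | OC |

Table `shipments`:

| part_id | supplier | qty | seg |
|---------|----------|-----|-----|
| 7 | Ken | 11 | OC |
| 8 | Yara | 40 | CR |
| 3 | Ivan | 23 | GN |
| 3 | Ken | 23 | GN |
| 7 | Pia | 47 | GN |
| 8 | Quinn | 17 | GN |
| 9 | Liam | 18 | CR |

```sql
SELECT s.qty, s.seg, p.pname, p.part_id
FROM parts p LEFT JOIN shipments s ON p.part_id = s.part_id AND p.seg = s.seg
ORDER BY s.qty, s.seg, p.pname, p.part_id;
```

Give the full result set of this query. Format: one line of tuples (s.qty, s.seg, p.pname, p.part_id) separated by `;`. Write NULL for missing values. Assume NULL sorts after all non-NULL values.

LEFT JOIN keeps every row from `parts`; unmatched rows get NULL for `shipments`'s columns.
Matching on p.part_id = s.part_id AND p.seg = s.seg. A NULL in a compared column never satisfies the condition.
- p row (part_id=6, seg=OC): no match → kept, s columns NULL.
- p row (part_id=6, seg=CR): no match → kept, s columns NULL.
- p row (part_id=6, seg=GN): no match → kept, s columns NULL.
- p row (part_id=6, seg=GN): no match → kept, s columns NULL.
- p row (part_id=NULL, seg=CR): no match → kept, s columns NULL.
- p row (part_id=6, seg=OC): no match → kept, s columns NULL.
- p row (part_id=3, seg=OC): no match → kept, s columns NULL.
After projecting and ordering:
s.qty | s.seg | p.pname | p.part_id
NULL | NULL | Cable | 6
NULL | NULL | Chip | 6
NULL | NULL | Gear | 6
NULL | NULL | Panel | 3
NULL | NULL | Panel | 6
NULL | NULL | Panel | NULL
NULL | NULL | NULL | 6

(NULL, NULL, Cable, 6); (NULL, NULL, Chip, 6); (NULL, NULL, Gear, 6); (NULL, NULL, Panel, 3); (NULL, NULL, Panel, 6); (NULL, NULL, Panel, NULL); (NULL, NULL, NULL, 6)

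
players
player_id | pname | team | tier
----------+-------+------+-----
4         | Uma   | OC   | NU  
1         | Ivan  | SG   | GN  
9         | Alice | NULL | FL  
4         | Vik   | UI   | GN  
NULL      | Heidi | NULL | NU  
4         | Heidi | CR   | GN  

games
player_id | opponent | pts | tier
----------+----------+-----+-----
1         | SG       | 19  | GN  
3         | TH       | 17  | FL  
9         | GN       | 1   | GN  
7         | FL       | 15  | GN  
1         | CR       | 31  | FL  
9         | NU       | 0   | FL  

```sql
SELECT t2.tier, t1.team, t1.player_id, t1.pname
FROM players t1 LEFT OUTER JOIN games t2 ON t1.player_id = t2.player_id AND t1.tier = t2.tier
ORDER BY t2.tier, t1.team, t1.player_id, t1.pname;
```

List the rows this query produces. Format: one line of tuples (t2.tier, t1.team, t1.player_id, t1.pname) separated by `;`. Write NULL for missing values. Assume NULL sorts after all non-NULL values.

LEFT JOIN keeps every row from `players`; unmatched rows get NULL for `games`'s columns.
Matching on t1.player_id = t2.player_id AND t1.tier = t2.tier. A NULL in a compared column never satisfies the condition.
- t1 (player_id=4, tier=NU) has no partner → padded with NULL.
- t1 (player_id=1, tier=GN) pairs with 1 row(s) of t2.
- t1 (player_id=9, tier=FL) pairs with 1 row(s) of t2.
- t1 (player_id=4, tier=GN) has no partner → padded with NULL.
- t1 (player_id=NULL, tier=NU) has no partner → padded with NULL.
- t1 (player_id=4, tier=GN) has no partner → padded with NULL.
After projecting and ordering:
t2.tier | t1.team | t1.player_id | t1.pname
FL | NULL | 9 | Alice
GN | SG | 1 | Ivan
NULL | CR | 4 | Heidi
NULL | OC | 4 | Uma
NULL | UI | 4 | Vik
NULL | NULL | NULL | Heidi

(FL, NULL, 9, Alice); (GN, SG, 1, Ivan); (NULL, CR, 4, Heidi); (NULL, OC, 4, Uma); (NULL, UI, 4, Vik); (NULL, NULL, NULL, Heidi)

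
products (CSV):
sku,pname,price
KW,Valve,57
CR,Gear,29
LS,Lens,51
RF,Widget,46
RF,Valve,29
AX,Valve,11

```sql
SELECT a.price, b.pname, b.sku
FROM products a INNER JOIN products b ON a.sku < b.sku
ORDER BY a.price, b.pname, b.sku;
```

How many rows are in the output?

14

INNER JOIN keeps only pairs where the ON condition holds.
Matching on a.sku < b.sku.
- sku=KW: 3 matching b row(s), so 3 row(s) emitted.
- sku=CR: 4 matching b row(s), so 4 row(s) emitted.
- sku=LS: 2 matching b row(s), so 2 row(s) emitted.
- sku=RF: no matching b row, dropped.
- sku=RF: no matching b row, dropped.
- sku=AX: 5 matching b row(s), so 5 row(s) emitted.
Total: 14 rows.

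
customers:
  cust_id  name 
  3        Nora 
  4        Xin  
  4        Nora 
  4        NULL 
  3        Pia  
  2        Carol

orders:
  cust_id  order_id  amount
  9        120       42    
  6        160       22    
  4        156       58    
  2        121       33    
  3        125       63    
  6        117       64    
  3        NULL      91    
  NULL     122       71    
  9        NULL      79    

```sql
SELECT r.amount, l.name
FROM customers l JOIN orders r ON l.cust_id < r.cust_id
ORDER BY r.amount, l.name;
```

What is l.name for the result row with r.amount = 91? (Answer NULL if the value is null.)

Carol

INNER JOIN keeps only pairs where the ON condition holds.
Matching on l.cust_id < r.cust_id. A NULL in a compared column never satisfies the condition.
- l (cust_id=3) pairs with 5 row(s) of r.
- l (cust_id=4) pairs with 4 row(s) of r.
- l (cust_id=4) pairs with 4 row(s) of r.
- l (cust_id=4) pairs with 4 row(s) of r.
- l (cust_id=3) pairs with 5 row(s) of r.
- l (cust_id=2) pairs with 7 row(s) of r.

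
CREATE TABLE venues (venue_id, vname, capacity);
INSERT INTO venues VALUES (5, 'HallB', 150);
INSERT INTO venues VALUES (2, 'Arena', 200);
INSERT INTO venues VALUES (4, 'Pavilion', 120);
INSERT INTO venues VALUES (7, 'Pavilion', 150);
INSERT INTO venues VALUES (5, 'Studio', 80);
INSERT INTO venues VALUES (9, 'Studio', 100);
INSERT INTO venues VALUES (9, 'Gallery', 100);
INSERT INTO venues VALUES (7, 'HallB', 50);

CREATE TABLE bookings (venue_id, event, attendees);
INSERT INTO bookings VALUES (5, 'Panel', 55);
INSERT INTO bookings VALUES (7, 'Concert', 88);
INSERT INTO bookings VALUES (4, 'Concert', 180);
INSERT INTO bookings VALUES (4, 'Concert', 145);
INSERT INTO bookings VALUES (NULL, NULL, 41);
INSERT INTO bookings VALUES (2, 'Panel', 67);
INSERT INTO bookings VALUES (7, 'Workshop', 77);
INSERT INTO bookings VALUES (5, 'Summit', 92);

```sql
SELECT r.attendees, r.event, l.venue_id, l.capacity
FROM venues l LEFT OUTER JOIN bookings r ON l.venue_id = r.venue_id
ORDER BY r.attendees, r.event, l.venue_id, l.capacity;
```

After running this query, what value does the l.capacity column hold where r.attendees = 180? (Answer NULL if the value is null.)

120

LEFT JOIN keeps every row from `venues`; unmatched rows get NULL for `bookings`'s columns.
Matching on l.venue_id = r.venue_id. A NULL in a compared column never satisfies the condition.
- l[0] venue_id=5 → 2 match(es) in r → 2 row(s).
- l[1] venue_id=2 → 1 match(es) in r → 1 row(s).
- l[2] venue_id=4 → 2 match(es) in r → 2 row(s).
- l[3] venue_id=7 → 2 match(es) in r → 2 row(s).
- l[4] venue_id=5 → 2 match(es) in r → 2 row(s).
- l[5] venue_id=9 → no match; kept with NULLs on the r side.
- l[6] venue_id=9 → no match; kept with NULLs on the r side.
- l[7] venue_id=7 → 2 match(es) in r → 2 row(s).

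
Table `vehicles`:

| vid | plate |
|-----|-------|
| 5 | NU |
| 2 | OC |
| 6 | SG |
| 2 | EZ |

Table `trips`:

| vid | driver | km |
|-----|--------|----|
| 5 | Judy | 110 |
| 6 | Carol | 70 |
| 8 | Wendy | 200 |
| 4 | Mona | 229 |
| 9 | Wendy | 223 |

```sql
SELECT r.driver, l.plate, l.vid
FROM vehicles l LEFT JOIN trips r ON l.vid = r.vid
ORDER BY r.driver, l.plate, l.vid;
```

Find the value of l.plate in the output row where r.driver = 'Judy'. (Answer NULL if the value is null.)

NU

LEFT JOIN keeps every row from `vehicles`; unmatched rows get NULL for `trips`'s columns.
Matching on l.vid = r.vid.
- l row (vid=5): matches 1 r row(s) → 1 output row(s).
- l row (vid=2): no match → kept, r columns NULL.
- l row (vid=6): matches 1 r row(s) → 1 output row(s).
- l row (vid=2): no match → kept, r columns NULL.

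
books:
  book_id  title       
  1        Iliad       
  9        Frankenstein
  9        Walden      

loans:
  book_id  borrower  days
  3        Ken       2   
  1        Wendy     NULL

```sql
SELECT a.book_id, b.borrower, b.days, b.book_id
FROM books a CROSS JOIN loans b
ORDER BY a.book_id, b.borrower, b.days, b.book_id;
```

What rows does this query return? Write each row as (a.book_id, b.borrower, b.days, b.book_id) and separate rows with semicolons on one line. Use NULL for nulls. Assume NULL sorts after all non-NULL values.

CROSS JOIN pairs every row of `books` with every row of `loans`: 3 × 2 = 6 rows.
After projecting and ordering:
a.book_id | b.borrower | b.days | b.book_id
1 | Ken | 2 | 3
1 | Wendy | NULL | 1
9 | Ken | 2 | 3
9 | Ken | 2 | 3
9 | Wendy | NULL | 1
9 | Wendy | NULL | 1

(1, Ken, 2, 3); (1, Wendy, NULL, 1); (9, Ken, 2, 3); (9, Ken, 2, 3); (9, Wendy, NULL, 1); (9, Wendy, NULL, 1)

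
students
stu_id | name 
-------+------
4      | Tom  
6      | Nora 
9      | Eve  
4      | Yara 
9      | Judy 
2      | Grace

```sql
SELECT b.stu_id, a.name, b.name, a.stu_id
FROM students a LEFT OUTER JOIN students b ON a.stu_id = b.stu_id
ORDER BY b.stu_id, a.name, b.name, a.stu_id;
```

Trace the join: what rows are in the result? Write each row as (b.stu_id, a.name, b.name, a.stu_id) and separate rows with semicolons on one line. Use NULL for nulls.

LEFT JOIN keeps every row from `students a`; unmatched rows get NULL for `students b`'s columns.
Matching on a.stu_id = b.stu_id.
- a (stu_id=4) pairs with 2 row(s) of b.
- a (stu_id=6) pairs with 1 row(s) of b.
- a (stu_id=9) pairs with 2 row(s) of b.
- a (stu_id=4) pairs with 2 row(s) of b.
- a (stu_id=9) pairs with 2 row(s) of b.
- a (stu_id=2) pairs with 1 row(s) of b.
After projecting and ordering:
b.stu_id | a.name | b.name | a.stu_id
2 | Grace | Grace | 2
4 | Tom | Tom | 4
4 | Tom | Yara | 4
4 | Yara | Tom | 4
4 | Yara | Yara | 4
6 | Nora | Nora | 6
9 | Eve | Eve | 9
9 | Eve | Judy | 9
9 | Judy | Eve | 9
9 | Judy | Judy | 9

(2, Grace, Grace, 2); (4, Tom, Tom, 4); (4, Tom, Yara, 4); (4, Yara, Tom, 4); (4, Yara, Yara, 4); (6, Nora, Nora, 6); (9, Eve, Eve, 9); (9, Eve, Judy, 9); (9, Judy, Eve, 9); (9, Judy, Judy, 9)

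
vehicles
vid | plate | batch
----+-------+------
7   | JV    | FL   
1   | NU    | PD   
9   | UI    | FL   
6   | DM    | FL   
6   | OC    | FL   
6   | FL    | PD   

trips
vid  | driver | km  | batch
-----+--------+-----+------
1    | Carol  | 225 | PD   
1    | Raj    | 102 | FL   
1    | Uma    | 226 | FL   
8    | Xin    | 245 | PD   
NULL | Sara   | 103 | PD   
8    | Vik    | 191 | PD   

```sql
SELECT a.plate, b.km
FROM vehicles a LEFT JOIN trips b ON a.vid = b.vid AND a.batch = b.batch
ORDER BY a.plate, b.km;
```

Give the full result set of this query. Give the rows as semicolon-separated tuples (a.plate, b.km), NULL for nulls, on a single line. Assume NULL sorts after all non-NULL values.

LEFT JOIN keeps every row from `vehicles`; unmatched rows get NULL for `trips`'s columns.
Matching on a.vid = b.vid AND a.batch = b.batch. A NULL in a compared column never satisfies the condition.
- vid=7, batch=FL: no b row matches, row kept with b columns NULL.
- vid=1, batch=PD: 1 matching b row(s), so 1 row(s) emitted.
- vid=9, batch=FL: no b row matches, row kept with b columns NULL.
- vid=6, batch=FL: no b row matches, row kept with b columns NULL.
- vid=6, batch=FL: no b row matches, row kept with b columns NULL.
- vid=6, batch=PD: no b row matches, row kept with b columns NULL.
After projecting and ordering:
a.plate | b.km
DM | NULL
FL | NULL
JV | NULL
NU | 225
OC | NULL
UI | NULL

(DM, NULL); (FL, NULL); (JV, NULL); (NU, 225); (OC, NULL); (UI, NULL)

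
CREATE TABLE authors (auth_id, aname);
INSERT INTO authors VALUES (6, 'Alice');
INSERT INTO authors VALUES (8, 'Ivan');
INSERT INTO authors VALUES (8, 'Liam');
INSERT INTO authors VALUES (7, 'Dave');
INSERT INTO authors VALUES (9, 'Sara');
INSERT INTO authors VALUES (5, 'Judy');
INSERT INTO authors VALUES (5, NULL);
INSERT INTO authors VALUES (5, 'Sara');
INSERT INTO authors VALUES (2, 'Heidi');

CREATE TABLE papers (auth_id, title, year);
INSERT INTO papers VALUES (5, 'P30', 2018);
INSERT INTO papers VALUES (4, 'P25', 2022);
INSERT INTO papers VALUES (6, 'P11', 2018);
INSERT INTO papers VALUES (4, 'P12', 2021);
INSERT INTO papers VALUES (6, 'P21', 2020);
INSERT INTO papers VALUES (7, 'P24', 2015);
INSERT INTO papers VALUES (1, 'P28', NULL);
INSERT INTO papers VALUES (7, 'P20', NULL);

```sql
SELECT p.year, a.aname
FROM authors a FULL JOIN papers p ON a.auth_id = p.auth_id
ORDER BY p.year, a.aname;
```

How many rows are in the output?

FULL OUTER JOIN keeps every row from both sides; unmatched rows get NULL for the other side's columns.
Matching on a.auth_id = p.auth_id.
Matched pairs: 7; unmatched a rows kept: 4; unmatched p rows kept: 3.
Total: 7 matched + 7 padded = 14 rows.

14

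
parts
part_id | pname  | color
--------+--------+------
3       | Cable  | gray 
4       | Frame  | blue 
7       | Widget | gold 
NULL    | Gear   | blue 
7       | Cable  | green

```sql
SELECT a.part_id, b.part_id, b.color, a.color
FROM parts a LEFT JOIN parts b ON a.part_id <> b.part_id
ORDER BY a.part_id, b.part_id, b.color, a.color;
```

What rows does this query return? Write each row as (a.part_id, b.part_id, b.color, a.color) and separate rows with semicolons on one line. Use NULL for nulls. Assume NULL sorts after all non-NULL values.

(3, 4, blue, gray); (3, 7, gold, gray); (3, 7, green, gray); (4, 3, gray, blue); (4, 7, gold, blue); (4, 7, green, blue); (7, 3, gray, gold); (7, 3, gray, green); (7, 4, blue, gold); (7, 4, blue, green); (NULL, NULL, NULL, blue)

LEFT JOIN keeps every row from `parts a`; unmatched rows get NULL for `parts b`'s columns.
Matching on a.part_id <> b.part_id. A NULL in a compared column never satisfies the condition.
Matched pairs: 10; unmatched a rows kept: 1.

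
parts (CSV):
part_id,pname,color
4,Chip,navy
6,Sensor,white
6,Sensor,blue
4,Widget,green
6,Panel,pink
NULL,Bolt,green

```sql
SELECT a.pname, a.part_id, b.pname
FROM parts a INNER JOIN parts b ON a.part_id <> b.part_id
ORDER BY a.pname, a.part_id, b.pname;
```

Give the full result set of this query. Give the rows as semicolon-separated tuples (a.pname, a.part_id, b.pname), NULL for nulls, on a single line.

INNER JOIN keeps only pairs where the ON condition holds.
Matching on a.part_id <> b.part_id. A NULL in a compared column never satisfies the condition.
- a[0] part_id=4 → 3 match(es) in b → 3 row(s).
- a[1] part_id=6 → 2 match(es) in b → 2 row(s).
- a[2] part_id=6 → 2 match(es) in b → 2 row(s).
- a[3] part_id=4 → 3 match(es) in b → 3 row(s).
- a[4] part_id=6 → 2 match(es) in b → 2 row(s).
- a[5] part_id=NULL → no match; dropped.

(Chip, 4, Panel); (Chip, 4, Sensor); (Chip, 4, Sensor); (Panel, 6, Chip); (Panel, 6, Widget); (Sensor, 6, Chip); (Sensor, 6, Chip); (Sensor, 6, Widget); (Sensor, 6, Widget); (Widget, 4, Panel); (Widget, 4, Sensor); (Widget, 4, Sensor)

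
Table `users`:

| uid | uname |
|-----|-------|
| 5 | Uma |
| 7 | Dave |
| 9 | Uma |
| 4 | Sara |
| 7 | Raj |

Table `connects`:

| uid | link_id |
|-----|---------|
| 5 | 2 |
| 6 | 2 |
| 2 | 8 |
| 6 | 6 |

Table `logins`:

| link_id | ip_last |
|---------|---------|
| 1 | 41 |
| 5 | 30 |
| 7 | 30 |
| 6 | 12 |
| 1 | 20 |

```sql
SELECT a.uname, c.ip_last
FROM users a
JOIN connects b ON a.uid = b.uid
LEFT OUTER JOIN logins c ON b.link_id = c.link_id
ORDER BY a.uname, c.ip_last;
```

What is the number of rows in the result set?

Evaluate left to right. First `users a INNER JOIN connects b` on uid: 1 row(s).
Then LEFT JOIN `logins c` on link_id: each of those 1 rows is kept; rows whose b.link_id has no match in c get NULL for c's columns.
Result: 1 row(s).

1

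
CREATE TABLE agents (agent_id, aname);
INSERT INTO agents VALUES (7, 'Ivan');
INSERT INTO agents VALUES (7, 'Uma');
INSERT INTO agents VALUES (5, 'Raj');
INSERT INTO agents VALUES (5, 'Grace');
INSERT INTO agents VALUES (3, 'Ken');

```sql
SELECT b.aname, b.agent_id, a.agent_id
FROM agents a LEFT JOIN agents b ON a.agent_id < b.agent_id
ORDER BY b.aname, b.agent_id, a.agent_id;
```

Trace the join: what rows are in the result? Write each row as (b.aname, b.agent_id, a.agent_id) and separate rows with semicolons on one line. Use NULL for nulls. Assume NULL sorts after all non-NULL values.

LEFT JOIN keeps every row from `agents a`; unmatched rows get NULL for `agents b`'s columns.
Matching on a.agent_id < b.agent_id.
- a row (agent_id=7): no match → kept, b columns NULL.
- a row (agent_id=7): no match → kept, b columns NULL.
- a row (agent_id=5): matches 2 b row(s) → 2 output row(s).
- a row (agent_id=5): matches 2 b row(s) → 2 output row(s).
- a row (agent_id=3): matches 4 b row(s) → 4 output row(s).
After projecting and ordering:
b.aname | b.agent_id | a.agent_id
Grace | 5 | 3
Ivan | 7 | 3
Ivan | 7 | 5
Ivan | 7 | 5
Raj | 5 | 3
Uma | 7 | 3
Uma | 7 | 5
Uma | 7 | 5
NULL | NULL | 7
NULL | NULL | 7

(Grace, 5, 3); (Ivan, 7, 3); (Ivan, 7, 5); (Ivan, 7, 5); (Raj, 5, 3); (Uma, 7, 3); (Uma, 7, 5); (Uma, 7, 5); (NULL, NULL, 7); (NULL, NULL, 7)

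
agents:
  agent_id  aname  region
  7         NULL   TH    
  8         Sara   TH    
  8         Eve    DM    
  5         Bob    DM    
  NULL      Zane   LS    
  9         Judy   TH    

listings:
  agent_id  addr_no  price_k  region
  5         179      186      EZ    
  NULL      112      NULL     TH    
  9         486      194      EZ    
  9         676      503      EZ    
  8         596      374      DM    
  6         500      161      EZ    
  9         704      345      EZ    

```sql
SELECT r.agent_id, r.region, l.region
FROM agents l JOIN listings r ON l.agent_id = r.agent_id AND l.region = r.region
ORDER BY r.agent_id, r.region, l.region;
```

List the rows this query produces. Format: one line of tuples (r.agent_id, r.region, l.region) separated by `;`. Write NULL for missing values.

(8, DM, DM)

INNER JOIN keeps only pairs where the ON condition holds.
Matching on l.agent_id = r.agent_id AND l.region = r.region. A NULL in a compared column never satisfies the condition.
Matched pairs: 1.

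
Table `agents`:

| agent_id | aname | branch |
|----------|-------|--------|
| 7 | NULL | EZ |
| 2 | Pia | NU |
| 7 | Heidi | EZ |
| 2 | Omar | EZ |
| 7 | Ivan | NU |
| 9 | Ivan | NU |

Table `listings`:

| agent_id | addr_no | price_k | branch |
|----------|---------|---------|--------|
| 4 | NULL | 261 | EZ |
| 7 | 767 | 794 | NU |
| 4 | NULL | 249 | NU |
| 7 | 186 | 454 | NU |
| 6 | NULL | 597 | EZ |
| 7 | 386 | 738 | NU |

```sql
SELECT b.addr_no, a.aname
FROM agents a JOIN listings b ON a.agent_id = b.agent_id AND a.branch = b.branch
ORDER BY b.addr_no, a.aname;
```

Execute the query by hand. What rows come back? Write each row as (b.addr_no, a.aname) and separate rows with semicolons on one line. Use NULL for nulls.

INNER JOIN keeps only pairs where the ON condition holds.
Matching on a.agent_id = b.agent_id AND a.branch = b.branch.
Matched pairs: 3.

(186, Ivan); (386, Ivan); (767, Ivan)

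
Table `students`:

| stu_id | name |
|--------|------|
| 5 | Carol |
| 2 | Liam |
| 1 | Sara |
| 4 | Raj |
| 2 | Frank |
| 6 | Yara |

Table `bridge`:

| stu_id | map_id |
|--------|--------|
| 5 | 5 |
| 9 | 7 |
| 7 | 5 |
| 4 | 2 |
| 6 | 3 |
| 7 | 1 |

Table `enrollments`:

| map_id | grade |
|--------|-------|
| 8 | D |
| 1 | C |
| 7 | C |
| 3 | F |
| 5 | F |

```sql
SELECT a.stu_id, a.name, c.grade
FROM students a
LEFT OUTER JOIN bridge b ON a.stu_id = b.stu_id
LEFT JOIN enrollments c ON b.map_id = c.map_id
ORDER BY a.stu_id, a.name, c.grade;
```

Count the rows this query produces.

Joins associate left-to-right: students LEFT JOIN bridge on stu_id gives 6 intermediate row(s).
Then LEFT JOIN `enrollments c` on map_id: each of those 6 rows is kept; rows whose b.map_id has no match in c get NULL for c's columns.
Result: 6 row(s).

6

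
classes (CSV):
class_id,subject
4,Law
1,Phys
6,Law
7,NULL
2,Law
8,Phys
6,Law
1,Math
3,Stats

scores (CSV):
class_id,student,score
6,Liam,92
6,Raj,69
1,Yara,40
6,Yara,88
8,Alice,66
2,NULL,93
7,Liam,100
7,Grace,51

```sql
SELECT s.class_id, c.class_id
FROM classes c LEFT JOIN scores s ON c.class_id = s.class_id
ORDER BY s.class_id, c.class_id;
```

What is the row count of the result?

LEFT JOIN keeps every row from `classes`; unmatched rows get NULL for `scores`'s columns.
Matching on c.class_id = s.class_id.
- c (class_id=4) has no partner → padded with NULL.
- c (class_id=1) pairs with 1 row(s) of s.
- c (class_id=6) pairs with 3 row(s) of s.
- c (class_id=7) pairs with 2 row(s) of s.
- c (class_id=2) pairs with 1 row(s) of s.
- c (class_id=8) pairs with 1 row(s) of s.
- c (class_id=6) pairs with 3 row(s) of s.
- c (class_id=1) pairs with 1 row(s) of s.
- c (class_id=3) has no partner → padded with NULL.
Total: 12 matched + 2 padded = 14 rows.

14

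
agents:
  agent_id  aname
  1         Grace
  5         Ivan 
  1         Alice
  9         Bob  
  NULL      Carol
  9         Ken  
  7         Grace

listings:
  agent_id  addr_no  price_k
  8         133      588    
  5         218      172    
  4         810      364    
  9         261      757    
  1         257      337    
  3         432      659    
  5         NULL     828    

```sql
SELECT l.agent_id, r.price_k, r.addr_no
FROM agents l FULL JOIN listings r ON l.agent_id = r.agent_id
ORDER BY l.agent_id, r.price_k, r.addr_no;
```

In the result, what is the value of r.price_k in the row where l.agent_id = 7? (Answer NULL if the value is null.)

NULL

FULL OUTER JOIN keeps every row from both sides; unmatched rows get NULL for the other side's columns.
Matching on l.agent_id = r.agent_id. A NULL in a compared column never satisfies the condition.
- agent_id=1: 1 matching r row(s), so 1 row(s) emitted.
- agent_id=5: 2 matching r row(s), so 2 row(s) emitted.
- agent_id=1: 1 matching r row(s), so 1 row(s) emitted.
- agent_id=9: 1 matching r row(s), so 1 row(s) emitted.
- agent_id=NULL: no r row matches, row kept with r columns NULL.
- agent_id=9: 1 matching r row(s), so 1 row(s) emitted.
- agent_id=7: no r row matches, row kept with r columns NULL.
- 3 r row(s) had no l match → kept, l columns NULL.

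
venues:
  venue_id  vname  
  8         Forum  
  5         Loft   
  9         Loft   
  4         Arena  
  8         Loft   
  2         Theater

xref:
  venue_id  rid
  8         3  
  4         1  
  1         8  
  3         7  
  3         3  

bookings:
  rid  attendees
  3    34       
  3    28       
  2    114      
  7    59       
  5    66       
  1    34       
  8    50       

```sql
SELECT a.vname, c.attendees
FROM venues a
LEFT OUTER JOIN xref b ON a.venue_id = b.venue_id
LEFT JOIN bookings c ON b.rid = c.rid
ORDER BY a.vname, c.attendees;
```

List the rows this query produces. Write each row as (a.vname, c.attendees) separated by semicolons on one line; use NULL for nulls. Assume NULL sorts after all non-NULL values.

(Arena, 34); (Forum, 28); (Forum, 34); (Loft, 28); (Loft, 34); (Loft, NULL); (Loft, NULL); (Theater, NULL)

Evaluate left to right. First `venues a LEFT JOIN xref b` on venue_id: 6 row(s).
Then LEFT JOIN `bookings c` on rid: each of those 6 rows is kept; rows whose b.rid has no match in c get NULL for c's columns.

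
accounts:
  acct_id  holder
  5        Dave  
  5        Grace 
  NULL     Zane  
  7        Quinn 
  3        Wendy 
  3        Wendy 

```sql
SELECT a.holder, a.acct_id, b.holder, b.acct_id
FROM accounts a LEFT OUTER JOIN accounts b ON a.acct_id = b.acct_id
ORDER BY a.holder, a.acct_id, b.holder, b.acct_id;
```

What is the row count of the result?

LEFT JOIN keeps every row from `accounts a`; unmatched rows get NULL for `accounts b`'s columns.
Matching on a.acct_id = b.acct_id. A NULL in a compared column never satisfies the condition.
- acct_id=5: 2 matching b row(s), so 2 row(s) emitted.
- acct_id=5: 2 matching b row(s), so 2 row(s) emitted.
- acct_id=NULL: no b row matches, row kept with b columns NULL.
- acct_id=7: 1 matching b row(s), so 1 row(s) emitted.
- acct_id=3: 2 matching b row(s), so 2 row(s) emitted.
- acct_id=3: 2 matching b row(s), so 2 row(s) emitted.
Total: 9 matched + 1 padded = 10 rows.

10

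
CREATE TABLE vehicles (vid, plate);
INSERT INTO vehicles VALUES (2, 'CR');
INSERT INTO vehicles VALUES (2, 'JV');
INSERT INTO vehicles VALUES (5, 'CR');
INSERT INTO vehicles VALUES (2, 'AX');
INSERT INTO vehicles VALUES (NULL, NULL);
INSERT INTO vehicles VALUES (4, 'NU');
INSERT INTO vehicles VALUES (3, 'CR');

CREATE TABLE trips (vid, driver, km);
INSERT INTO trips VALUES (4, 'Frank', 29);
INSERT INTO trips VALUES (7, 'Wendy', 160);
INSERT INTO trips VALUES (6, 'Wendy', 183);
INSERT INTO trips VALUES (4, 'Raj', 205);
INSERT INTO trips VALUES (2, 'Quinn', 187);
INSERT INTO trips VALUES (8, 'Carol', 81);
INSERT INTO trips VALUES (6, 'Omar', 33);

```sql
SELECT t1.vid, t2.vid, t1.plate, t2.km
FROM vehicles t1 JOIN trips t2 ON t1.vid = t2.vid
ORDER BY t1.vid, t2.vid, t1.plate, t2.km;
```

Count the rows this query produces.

INNER JOIN keeps only pairs where the ON condition holds.
Matching on t1.vid = t2.vid. A NULL in a compared column never satisfies the condition.
- t1[0] vid=2 → 1 match(es) in t2 → 1 row(s).
- t1[1] vid=2 → 1 match(es) in t2 → 1 row(s).
- t1[2] vid=5 → no match; dropped.
- t1[3] vid=2 → 1 match(es) in t2 → 1 row(s).
- t1[4] vid=NULL → no match; dropped.
- t1[5] vid=4 → 2 match(es) in t2 → 2 row(s).
- t1[6] vid=3 → no match; dropped.
Total: 5 rows.

5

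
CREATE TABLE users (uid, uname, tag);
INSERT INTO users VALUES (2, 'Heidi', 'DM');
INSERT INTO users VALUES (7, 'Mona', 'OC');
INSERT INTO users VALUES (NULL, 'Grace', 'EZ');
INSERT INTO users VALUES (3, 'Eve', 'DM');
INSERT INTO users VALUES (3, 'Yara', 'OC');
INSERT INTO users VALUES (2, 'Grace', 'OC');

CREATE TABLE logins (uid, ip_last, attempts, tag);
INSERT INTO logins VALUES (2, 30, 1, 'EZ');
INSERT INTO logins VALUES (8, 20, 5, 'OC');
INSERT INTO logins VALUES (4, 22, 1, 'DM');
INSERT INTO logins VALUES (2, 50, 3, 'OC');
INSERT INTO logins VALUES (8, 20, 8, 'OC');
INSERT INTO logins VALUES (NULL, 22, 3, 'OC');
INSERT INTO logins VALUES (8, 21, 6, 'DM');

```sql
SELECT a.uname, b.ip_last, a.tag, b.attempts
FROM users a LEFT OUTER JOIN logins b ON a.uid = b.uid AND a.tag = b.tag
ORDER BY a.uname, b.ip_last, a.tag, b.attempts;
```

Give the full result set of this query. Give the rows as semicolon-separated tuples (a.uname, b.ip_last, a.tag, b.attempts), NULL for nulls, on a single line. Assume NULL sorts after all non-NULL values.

LEFT JOIN keeps every row from `users`; unmatched rows get NULL for `logins`'s columns.
Matching on a.uid = b.uid AND a.tag = b.tag. A NULL in a compared column never satisfies the condition.
Matched pairs: 1; unmatched a rows kept: 5.

(Eve, NULL, DM, NULL); (Grace, 50, OC, 3); (Grace, NULL, EZ, NULL); (Heidi, NULL, DM, NULL); (Mona, NULL, OC, NULL); (Yara, NULL, OC, NULL)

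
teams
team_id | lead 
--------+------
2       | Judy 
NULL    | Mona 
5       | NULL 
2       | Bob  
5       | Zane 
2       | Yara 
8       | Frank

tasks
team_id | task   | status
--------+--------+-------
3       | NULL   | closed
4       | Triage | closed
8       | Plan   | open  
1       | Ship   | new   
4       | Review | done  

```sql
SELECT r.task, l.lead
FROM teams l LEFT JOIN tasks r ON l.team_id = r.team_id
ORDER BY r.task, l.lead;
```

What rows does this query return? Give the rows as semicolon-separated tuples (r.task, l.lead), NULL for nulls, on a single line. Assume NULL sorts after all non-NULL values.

LEFT JOIN keeps every row from `teams`; unmatched rows get NULL for `tasks`'s columns.
Matching on l.team_id = r.team_id. A NULL in a compared column never satisfies the condition.
- l[0] team_id=2 → no match; kept with NULLs on the r side.
- l[1] team_id=NULL → no match; kept with NULLs on the r side.
- l[2] team_id=5 → no match; kept with NULLs on the r side.
- l[3] team_id=2 → no match; kept with NULLs on the r side.
- l[4] team_id=5 → no match; kept with NULLs on the r side.
- l[5] team_id=2 → no match; kept with NULLs on the r side.
- l[6] team_id=8 → 1 match(es) in r → 1 row(s).
After projecting and ordering:
r.task | l.lead
Plan | Frank
NULL | Bob
NULL | Judy
NULL | Mona
NULL | Yara
NULL | Zane
NULL | NULL

(Plan, Frank); (NULL, Bob); (NULL, Judy); (NULL, Mona); (NULL, Yara); (NULL, Zane); (NULL, NULL)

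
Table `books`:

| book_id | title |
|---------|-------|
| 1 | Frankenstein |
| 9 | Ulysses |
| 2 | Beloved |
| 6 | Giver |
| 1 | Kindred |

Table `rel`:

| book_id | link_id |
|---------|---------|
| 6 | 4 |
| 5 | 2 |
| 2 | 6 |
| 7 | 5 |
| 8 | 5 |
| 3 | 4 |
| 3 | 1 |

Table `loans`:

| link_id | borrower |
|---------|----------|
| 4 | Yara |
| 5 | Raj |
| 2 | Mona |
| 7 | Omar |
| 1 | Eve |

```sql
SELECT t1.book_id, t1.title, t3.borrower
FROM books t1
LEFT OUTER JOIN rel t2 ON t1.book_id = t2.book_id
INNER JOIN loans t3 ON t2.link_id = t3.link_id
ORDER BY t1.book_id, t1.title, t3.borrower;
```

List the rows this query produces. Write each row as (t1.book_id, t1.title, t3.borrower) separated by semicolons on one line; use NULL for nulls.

(6, Giver, Yara)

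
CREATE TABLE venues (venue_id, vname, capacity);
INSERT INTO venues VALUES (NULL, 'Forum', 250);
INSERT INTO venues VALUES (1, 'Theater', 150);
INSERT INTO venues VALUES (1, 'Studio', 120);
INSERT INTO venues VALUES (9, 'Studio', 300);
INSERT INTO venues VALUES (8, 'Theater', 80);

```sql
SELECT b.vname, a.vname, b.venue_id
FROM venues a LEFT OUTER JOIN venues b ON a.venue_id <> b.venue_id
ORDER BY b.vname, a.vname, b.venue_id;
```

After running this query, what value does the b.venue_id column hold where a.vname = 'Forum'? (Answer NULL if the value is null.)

NULL

LEFT JOIN keeps every row from `venues a`; unmatched rows get NULL for `venues b`'s columns.
Matching on a.venue_id <> b.venue_id. A NULL in a compared column never satisfies the condition.
Matched pairs: 10; unmatched a rows kept: 1.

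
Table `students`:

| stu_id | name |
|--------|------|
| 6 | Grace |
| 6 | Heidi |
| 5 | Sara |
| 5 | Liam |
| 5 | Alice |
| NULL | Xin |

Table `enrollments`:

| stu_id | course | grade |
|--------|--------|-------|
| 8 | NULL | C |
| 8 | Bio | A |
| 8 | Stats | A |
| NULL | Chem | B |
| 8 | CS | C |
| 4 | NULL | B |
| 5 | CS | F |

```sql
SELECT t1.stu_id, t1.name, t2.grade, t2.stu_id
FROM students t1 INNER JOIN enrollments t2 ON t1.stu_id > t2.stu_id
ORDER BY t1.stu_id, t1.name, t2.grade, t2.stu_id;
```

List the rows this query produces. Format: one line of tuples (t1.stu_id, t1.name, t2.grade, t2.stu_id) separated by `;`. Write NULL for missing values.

(5, Alice, B, 4); (5, Liam, B, 4); (5, Sara, B, 4); (6, Grace, B, 4); (6, Grace, F, 5); (6, Heidi, B, 4); (6, Heidi, F, 5)

INNER JOIN keeps only pairs where the ON condition holds.
Matching on t1.stu_id > t2.stu_id. A NULL in a compared column never satisfies the condition.
- stu_id=6: 2 matching t2 row(s), so 2 row(s) emitted.
- stu_id=6: 2 matching t2 row(s), so 2 row(s) emitted.
- stu_id=5: 1 matching t2 row(s), so 1 row(s) emitted.
- stu_id=5: 1 matching t2 row(s), so 1 row(s) emitted.
- stu_id=5: 1 matching t2 row(s), so 1 row(s) emitted.
- stu_id=NULL: no matching t2 row, dropped.
After projecting and ordering:
t1.stu_id | t1.name | t2.grade | t2.stu_id
5 | Alice | B | 4
5 | Liam | B | 4
5 | Sara | B | 4
6 | Grace | B | 4
6 | Grace | F | 5
6 | Heidi | B | 4
6 | Heidi | F | 5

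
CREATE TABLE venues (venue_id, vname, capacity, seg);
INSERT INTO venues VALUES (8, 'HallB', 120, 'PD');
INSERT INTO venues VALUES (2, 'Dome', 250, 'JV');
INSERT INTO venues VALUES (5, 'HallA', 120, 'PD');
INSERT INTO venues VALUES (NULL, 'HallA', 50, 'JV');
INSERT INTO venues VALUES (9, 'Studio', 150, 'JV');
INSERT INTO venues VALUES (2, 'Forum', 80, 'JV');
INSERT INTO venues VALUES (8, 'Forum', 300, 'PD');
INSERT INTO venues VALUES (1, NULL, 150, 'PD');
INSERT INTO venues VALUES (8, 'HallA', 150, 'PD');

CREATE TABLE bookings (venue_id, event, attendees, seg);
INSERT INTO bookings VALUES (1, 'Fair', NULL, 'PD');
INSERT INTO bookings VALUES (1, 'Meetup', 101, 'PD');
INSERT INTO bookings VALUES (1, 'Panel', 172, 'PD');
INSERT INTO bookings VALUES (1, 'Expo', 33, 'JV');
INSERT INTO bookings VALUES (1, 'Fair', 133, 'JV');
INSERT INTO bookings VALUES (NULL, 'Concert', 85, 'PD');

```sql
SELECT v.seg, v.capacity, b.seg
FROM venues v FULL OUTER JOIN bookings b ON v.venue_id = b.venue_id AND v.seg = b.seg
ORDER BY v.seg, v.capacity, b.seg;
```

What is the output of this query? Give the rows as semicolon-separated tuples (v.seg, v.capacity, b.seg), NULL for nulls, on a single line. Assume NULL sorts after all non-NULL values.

FULL OUTER JOIN keeps every row from both sides; unmatched rows get NULL for the other side's columns.
Matching on v.venue_id = b.venue_id AND v.seg = b.seg. A NULL in a compared column never satisfies the condition.
Matched pairs: 3; unmatched v rows kept: 8; unmatched b rows kept: 3.

(JV, 50, NULL); (JV, 80, NULL); (JV, 150, NULL); (JV, 250, NULL); (PD, 120, NULL); (PD, 120, NULL); (PD, 150, PD); (PD, 150, PD); (PD, 150, PD); (PD, 150, NULL); (PD, 300, NULL); (NULL, NULL, JV); (NULL, NULL, JV); (NULL, NULL, PD)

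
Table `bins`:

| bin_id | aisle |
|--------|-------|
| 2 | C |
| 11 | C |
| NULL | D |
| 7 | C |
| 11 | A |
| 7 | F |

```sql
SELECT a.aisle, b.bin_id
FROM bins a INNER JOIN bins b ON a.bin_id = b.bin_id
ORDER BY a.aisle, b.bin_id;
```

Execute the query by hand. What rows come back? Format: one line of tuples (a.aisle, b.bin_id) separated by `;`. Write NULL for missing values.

INNER JOIN keeps only pairs where the ON condition holds.
Matching on a.bin_id = b.bin_id. A NULL in a compared column never satisfies the condition.
Matched pairs: 9.

(A, 11); (A, 11); (C, 2); (C, 7); (C, 7); (C, 11); (C, 11); (F, 7); (F, 7)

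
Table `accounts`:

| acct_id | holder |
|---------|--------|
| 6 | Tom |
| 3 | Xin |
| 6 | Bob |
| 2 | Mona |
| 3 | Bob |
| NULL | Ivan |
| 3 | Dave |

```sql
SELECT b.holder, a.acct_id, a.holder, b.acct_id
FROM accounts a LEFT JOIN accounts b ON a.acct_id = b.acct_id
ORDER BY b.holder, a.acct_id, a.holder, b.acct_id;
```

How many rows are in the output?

15

LEFT JOIN keeps every row from `accounts a`; unmatched rows get NULL for `accounts b`'s columns.
Matching on a.acct_id = b.acct_id. A NULL in a compared column never satisfies the condition.
Matched pairs: 14; unmatched a rows kept: 1.
Total: 14 matched + 1 padded = 15 rows.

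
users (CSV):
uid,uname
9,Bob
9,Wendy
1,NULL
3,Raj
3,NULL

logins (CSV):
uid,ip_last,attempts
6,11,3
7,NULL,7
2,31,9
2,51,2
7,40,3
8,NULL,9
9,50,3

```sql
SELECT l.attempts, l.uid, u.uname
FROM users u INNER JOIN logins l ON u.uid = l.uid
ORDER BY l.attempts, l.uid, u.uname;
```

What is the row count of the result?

2

INNER JOIN keeps only pairs where the ON condition holds.
Matching on u.uid = l.uid.
- u (uid=9) pairs with 1 row(s) of l.
- u (uid=9) pairs with 1 row(s) of l.
- u (uid=1) has no partner → excluded.
- u (uid=3) has no partner → excluded.
- u (uid=3) has no partner → excluded.
Total: 2 rows.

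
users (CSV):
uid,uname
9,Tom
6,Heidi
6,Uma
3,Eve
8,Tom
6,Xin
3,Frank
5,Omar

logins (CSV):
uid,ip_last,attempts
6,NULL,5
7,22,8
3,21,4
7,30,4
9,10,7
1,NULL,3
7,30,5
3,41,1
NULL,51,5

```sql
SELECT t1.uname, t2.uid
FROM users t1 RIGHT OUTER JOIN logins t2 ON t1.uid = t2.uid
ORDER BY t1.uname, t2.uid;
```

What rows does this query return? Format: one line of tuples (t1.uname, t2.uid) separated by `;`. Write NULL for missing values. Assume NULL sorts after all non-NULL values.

RIGHT JOIN keeps every row from `logins`; unmatched rows get NULL for `users`'s columns.
Matching on t1.uid = t2.uid. A NULL in a compared column never satisfies the condition.
- t1[0] uid=9 → 1 match(es) in t2 → 1 row(s).
- t1[1] uid=6 → 1 match(es) in t2 → 1 row(s).
- t1[2] uid=6 → 1 match(es) in t2 → 1 row(s).
- t1[3] uid=3 → 2 match(es) in t2 → 2 row(s).
- t1[4] uid=8 → no match.
- t1[5] uid=6 → 1 match(es) in t2 → 1 row(s).
- t1[6] uid=3 → 2 match(es) in t2 → 2 row(s).
- t1[7] uid=5 → no match.
- 5 row(s) from t2 found no t1 partner → padded with NULL.

(Eve, 3); (Eve, 3); (Frank, 3); (Frank, 3); (Heidi, 6); (Tom, 9); (Uma, 6); (Xin, 6); (NULL, 1); (NULL, 7); (NULL, 7); (NULL, 7); (NULL, NULL)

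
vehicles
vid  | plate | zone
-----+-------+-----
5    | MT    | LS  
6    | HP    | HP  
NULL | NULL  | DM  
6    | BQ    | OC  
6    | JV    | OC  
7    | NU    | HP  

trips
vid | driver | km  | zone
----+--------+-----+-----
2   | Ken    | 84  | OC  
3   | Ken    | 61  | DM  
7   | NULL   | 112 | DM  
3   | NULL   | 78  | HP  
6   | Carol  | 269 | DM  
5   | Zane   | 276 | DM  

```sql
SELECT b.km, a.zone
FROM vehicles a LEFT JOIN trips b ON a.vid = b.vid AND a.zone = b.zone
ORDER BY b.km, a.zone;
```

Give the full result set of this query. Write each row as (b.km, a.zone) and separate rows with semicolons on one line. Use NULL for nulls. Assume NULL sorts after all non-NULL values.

LEFT JOIN keeps every row from `vehicles`; unmatched rows get NULL for `trips`'s columns.
Matching on a.vid = b.vid AND a.zone = b.zone. A NULL in a compared column never satisfies the condition.
Matched pairs: 0; unmatched a rows kept: 6.

(NULL, DM); (NULL, HP); (NULL, HP); (NULL, LS); (NULL, OC); (NULL, OC)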